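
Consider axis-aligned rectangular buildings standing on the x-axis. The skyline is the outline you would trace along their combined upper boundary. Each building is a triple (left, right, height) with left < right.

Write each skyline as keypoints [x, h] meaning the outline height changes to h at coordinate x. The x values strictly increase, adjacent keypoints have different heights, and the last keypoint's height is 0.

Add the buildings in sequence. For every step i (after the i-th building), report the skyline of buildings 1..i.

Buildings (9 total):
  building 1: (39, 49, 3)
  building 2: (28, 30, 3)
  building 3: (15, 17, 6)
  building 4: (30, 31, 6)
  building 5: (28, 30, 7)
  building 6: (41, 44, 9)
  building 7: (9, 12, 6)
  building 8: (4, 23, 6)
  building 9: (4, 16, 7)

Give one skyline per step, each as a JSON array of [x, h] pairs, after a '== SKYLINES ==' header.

== SKYLINES ==
[[39,3],[49,0]]
[[28,3],[30,0],[39,3],[49,0]]
[[15,6],[17,0],[28,3],[30,0],[39,3],[49,0]]
[[15,6],[17,0],[28,3],[30,6],[31,0],[39,3],[49,0]]
[[15,6],[17,0],[28,7],[30,6],[31,0],[39,3],[49,0]]
[[15,6],[17,0],[28,7],[30,6],[31,0],[39,3],[41,9],[44,3],[49,0]]
[[9,6],[12,0],[15,6],[17,0],[28,7],[30,6],[31,0],[39,3],[41,9],[44,3],[49,0]]
[[4,6],[23,0],[28,7],[30,6],[31,0],[39,3],[41,9],[44,3],[49,0]]
[[4,7],[16,6],[23,0],[28,7],[30,6],[31,0],[39,3],[41,9],[44,3],[49,0]]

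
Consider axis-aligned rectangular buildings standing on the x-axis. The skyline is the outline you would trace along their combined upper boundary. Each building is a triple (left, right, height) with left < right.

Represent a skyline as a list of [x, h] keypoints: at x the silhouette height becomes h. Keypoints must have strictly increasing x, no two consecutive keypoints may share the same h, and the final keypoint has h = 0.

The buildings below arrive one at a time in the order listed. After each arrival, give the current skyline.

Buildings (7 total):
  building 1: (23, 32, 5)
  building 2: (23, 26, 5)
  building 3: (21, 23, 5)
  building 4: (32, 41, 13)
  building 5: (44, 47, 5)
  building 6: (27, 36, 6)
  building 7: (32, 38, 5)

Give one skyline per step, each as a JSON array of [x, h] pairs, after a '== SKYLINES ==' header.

== SKYLINES ==
[[23,5],[32,0]]
[[23,5],[32,0]]
[[21,5],[32,0]]
[[21,5],[32,13],[41,0]]
[[21,5],[32,13],[41,0],[44,5],[47,0]]
[[21,5],[27,6],[32,13],[41,0],[44,5],[47,0]]
[[21,5],[27,6],[32,13],[41,0],[44,5],[47,0]]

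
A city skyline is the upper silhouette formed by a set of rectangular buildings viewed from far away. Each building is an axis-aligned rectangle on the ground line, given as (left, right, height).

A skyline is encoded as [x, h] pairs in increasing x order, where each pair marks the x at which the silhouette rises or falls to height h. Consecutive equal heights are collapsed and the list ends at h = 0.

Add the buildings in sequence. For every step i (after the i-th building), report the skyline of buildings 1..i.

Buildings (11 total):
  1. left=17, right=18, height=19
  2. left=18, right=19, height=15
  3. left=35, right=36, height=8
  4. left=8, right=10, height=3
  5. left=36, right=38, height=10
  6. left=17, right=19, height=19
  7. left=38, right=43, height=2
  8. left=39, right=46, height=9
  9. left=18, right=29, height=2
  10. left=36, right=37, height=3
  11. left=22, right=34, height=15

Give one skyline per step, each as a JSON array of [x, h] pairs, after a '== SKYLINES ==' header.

== SKYLINES ==
[[17,19],[18,0]]
[[17,19],[18,15],[19,0]]
[[17,19],[18,15],[19,0],[35,8],[36,0]]
[[8,3],[10,0],[17,19],[18,15],[19,0],[35,8],[36,0]]
[[8,3],[10,0],[17,19],[18,15],[19,0],[35,8],[36,10],[38,0]]
[[8,3],[10,0],[17,19],[19,0],[35,8],[36,10],[38,0]]
[[8,3],[10,0],[17,19],[19,0],[35,8],[36,10],[38,2],[43,0]]
[[8,3],[10,0],[17,19],[19,0],[35,8],[36,10],[38,2],[39,9],[46,0]]
[[8,3],[10,0],[17,19],[19,2],[29,0],[35,8],[36,10],[38,2],[39,9],[46,0]]
[[8,3],[10,0],[17,19],[19,2],[29,0],[35,8],[36,10],[38,2],[39,9],[46,0]]
[[8,3],[10,0],[17,19],[19,2],[22,15],[34,0],[35,8],[36,10],[38,2],[39,9],[46,0]]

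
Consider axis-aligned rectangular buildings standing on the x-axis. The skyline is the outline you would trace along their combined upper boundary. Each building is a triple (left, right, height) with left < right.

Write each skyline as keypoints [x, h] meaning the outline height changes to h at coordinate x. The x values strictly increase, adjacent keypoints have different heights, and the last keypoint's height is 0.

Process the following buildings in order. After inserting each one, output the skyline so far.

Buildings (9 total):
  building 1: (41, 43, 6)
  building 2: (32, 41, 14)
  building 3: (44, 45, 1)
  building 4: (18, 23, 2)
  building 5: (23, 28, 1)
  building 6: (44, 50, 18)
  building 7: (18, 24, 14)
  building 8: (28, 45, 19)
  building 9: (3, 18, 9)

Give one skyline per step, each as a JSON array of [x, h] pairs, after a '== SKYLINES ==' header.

== SKYLINES ==
[[41,6],[43,0]]
[[32,14],[41,6],[43,0]]
[[32,14],[41,6],[43,0],[44,1],[45,0]]
[[18,2],[23,0],[32,14],[41,6],[43,0],[44,1],[45,0]]
[[18,2],[23,1],[28,0],[32,14],[41,6],[43,0],[44,1],[45,0]]
[[18,2],[23,1],[28,0],[32,14],[41,6],[43,0],[44,18],[50,0]]
[[18,14],[24,1],[28,0],[32,14],[41,6],[43,0],[44,18],[50,0]]
[[18,14],[24,1],[28,19],[45,18],[50,0]]
[[3,9],[18,14],[24,1],[28,19],[45,18],[50,0]]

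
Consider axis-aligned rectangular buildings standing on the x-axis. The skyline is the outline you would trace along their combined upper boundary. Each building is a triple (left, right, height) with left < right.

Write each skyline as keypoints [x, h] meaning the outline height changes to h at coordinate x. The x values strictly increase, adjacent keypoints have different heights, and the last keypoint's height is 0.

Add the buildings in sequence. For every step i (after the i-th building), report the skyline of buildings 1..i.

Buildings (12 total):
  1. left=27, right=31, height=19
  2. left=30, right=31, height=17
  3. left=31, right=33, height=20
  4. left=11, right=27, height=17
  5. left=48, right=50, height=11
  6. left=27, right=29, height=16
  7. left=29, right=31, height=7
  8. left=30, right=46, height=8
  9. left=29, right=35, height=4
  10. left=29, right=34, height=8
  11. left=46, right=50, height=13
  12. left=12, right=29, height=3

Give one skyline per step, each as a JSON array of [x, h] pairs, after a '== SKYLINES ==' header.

== SKYLINES ==
[[27,19],[31,0]]
[[27,19],[31,0]]
[[27,19],[31,20],[33,0]]
[[11,17],[27,19],[31,20],[33,0]]
[[11,17],[27,19],[31,20],[33,0],[48,11],[50,0]]
[[11,17],[27,19],[31,20],[33,0],[48,11],[50,0]]
[[11,17],[27,19],[31,20],[33,0],[48,11],[50,0]]
[[11,17],[27,19],[31,20],[33,8],[46,0],[48,11],[50,0]]
[[11,17],[27,19],[31,20],[33,8],[46,0],[48,11],[50,0]]
[[11,17],[27,19],[31,20],[33,8],[46,0],[48,11],[50,0]]
[[11,17],[27,19],[31,20],[33,8],[46,13],[50,0]]
[[11,17],[27,19],[31,20],[33,8],[46,13],[50,0]]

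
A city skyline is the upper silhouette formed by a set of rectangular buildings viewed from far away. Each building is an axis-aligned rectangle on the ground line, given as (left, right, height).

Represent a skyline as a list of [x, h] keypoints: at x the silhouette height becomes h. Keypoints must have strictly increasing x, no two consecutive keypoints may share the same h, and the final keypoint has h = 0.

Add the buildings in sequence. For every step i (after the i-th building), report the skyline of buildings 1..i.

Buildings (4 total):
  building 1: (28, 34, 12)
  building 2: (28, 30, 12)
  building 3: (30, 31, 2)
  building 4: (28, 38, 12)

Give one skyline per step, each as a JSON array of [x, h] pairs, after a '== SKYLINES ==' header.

== SKYLINES ==
[[28,12],[34,0]]
[[28,12],[34,0]]
[[28,12],[34,0]]
[[28,12],[38,0]]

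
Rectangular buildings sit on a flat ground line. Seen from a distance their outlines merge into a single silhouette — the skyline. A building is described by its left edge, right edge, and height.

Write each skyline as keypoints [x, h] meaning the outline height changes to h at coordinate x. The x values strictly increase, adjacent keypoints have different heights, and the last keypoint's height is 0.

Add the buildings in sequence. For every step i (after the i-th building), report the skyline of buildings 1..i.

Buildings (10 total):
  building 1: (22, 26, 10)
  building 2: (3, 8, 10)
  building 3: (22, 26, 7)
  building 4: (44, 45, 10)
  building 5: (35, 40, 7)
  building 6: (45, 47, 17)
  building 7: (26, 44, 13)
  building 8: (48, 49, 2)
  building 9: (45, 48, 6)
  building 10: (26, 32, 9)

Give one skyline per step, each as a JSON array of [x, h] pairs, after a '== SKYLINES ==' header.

== SKYLINES ==
[[22,10],[26,0]]
[[3,10],[8,0],[22,10],[26,0]]
[[3,10],[8,0],[22,10],[26,0]]
[[3,10],[8,0],[22,10],[26,0],[44,10],[45,0]]
[[3,10],[8,0],[22,10],[26,0],[35,7],[40,0],[44,10],[45,0]]
[[3,10],[8,0],[22,10],[26,0],[35,7],[40,0],[44,10],[45,17],[47,0]]
[[3,10],[8,0],[22,10],[26,13],[44,10],[45,17],[47,0]]
[[3,10],[8,0],[22,10],[26,13],[44,10],[45,17],[47,0],[48,2],[49,0]]
[[3,10],[8,0],[22,10],[26,13],[44,10],[45,17],[47,6],[48,2],[49,0]]
[[3,10],[8,0],[22,10],[26,13],[44,10],[45,17],[47,6],[48,2],[49,0]]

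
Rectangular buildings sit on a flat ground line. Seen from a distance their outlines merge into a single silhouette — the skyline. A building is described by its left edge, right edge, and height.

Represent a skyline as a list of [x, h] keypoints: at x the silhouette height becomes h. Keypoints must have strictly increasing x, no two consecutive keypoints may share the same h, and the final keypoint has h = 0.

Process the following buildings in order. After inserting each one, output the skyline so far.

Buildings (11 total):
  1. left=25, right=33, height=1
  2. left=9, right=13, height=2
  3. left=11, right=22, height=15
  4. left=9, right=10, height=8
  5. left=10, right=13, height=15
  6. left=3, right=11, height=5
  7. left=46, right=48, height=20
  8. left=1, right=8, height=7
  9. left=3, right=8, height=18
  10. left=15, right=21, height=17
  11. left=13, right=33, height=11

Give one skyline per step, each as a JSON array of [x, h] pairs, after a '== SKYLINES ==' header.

== SKYLINES ==
[[25,1],[33,0]]
[[9,2],[13,0],[25,1],[33,0]]
[[9,2],[11,15],[22,0],[25,1],[33,0]]
[[9,8],[10,2],[11,15],[22,0],[25,1],[33,0]]
[[9,8],[10,15],[22,0],[25,1],[33,0]]
[[3,5],[9,8],[10,15],[22,0],[25,1],[33,0]]
[[3,5],[9,8],[10,15],[22,0],[25,1],[33,0],[46,20],[48,0]]
[[1,7],[8,5],[9,8],[10,15],[22,0],[25,1],[33,0],[46,20],[48,0]]
[[1,7],[3,18],[8,5],[9,8],[10,15],[22,0],[25,1],[33,0],[46,20],[48,0]]
[[1,7],[3,18],[8,5],[9,8],[10,15],[15,17],[21,15],[22,0],[25,1],[33,0],[46,20],[48,0]]
[[1,7],[3,18],[8,5],[9,8],[10,15],[15,17],[21,15],[22,11],[33,0],[46,20],[48,0]]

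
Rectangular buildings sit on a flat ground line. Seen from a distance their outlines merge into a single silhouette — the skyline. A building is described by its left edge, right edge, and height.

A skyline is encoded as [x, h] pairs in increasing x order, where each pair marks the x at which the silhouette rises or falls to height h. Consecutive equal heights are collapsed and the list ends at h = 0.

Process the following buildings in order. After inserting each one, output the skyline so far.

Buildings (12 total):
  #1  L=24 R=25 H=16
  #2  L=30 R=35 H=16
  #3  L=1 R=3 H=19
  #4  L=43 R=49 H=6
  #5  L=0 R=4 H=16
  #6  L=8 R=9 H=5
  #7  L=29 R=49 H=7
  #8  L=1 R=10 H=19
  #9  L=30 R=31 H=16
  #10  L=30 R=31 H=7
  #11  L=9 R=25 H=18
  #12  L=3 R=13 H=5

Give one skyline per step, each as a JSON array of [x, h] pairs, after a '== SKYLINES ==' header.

== SKYLINES ==
[[24,16],[25,0]]
[[24,16],[25,0],[30,16],[35,0]]
[[1,19],[3,0],[24,16],[25,0],[30,16],[35,0]]
[[1,19],[3,0],[24,16],[25,0],[30,16],[35,0],[43,6],[49,0]]
[[0,16],[1,19],[3,16],[4,0],[24,16],[25,0],[30,16],[35,0],[43,6],[49,0]]
[[0,16],[1,19],[3,16],[4,0],[8,5],[9,0],[24,16],[25,0],[30,16],[35,0],[43,6],[49,0]]
[[0,16],[1,19],[3,16],[4,0],[8,5],[9,0],[24,16],[25,0],[29,7],[30,16],[35,7],[49,0]]
[[0,16],[1,19],[10,0],[24,16],[25,0],[29,7],[30,16],[35,7],[49,0]]
[[0,16],[1,19],[10,0],[24,16],[25,0],[29,7],[30,16],[35,7],[49,0]]
[[0,16],[1,19],[10,0],[24,16],[25,0],[29,7],[30,16],[35,7],[49,0]]
[[0,16],[1,19],[10,18],[25,0],[29,7],[30,16],[35,7],[49,0]]
[[0,16],[1,19],[10,18],[25,0],[29,7],[30,16],[35,7],[49,0]]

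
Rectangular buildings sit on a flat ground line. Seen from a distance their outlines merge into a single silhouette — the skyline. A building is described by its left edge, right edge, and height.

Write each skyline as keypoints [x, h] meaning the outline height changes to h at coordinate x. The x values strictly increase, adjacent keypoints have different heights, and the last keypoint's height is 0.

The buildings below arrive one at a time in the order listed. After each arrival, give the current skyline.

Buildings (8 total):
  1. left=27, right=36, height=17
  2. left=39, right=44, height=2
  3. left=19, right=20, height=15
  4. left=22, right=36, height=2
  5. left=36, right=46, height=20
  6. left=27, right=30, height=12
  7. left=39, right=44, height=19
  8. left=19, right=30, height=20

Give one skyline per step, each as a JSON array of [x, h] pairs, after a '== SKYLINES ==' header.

== SKYLINES ==
[[27,17],[36,0]]
[[27,17],[36,0],[39,2],[44,0]]
[[19,15],[20,0],[27,17],[36,0],[39,2],[44,0]]
[[19,15],[20,0],[22,2],[27,17],[36,0],[39,2],[44,0]]
[[19,15],[20,0],[22,2],[27,17],[36,20],[46,0]]
[[19,15],[20,0],[22,2],[27,17],[36,20],[46,0]]
[[19,15],[20,0],[22,2],[27,17],[36,20],[46,0]]
[[19,20],[30,17],[36,20],[46,0]]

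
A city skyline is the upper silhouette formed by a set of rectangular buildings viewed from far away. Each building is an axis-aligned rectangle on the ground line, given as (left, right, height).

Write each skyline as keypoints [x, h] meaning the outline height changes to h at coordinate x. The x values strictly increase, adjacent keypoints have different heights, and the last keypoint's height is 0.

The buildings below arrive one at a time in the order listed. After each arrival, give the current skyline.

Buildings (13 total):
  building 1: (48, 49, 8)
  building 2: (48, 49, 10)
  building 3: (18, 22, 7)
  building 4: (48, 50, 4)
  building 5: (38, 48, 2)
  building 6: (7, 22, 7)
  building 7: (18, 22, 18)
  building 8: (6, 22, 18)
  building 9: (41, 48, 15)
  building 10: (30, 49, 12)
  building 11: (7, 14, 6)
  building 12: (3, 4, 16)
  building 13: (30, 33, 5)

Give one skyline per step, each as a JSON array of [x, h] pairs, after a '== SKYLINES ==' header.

== SKYLINES ==
[[48,8],[49,0]]
[[48,10],[49,0]]
[[18,7],[22,0],[48,10],[49,0]]
[[18,7],[22,0],[48,10],[49,4],[50,0]]
[[18,7],[22,0],[38,2],[48,10],[49,4],[50,0]]
[[7,7],[22,0],[38,2],[48,10],[49,4],[50,0]]
[[7,7],[18,18],[22,0],[38,2],[48,10],[49,4],[50,0]]
[[6,18],[22,0],[38,2],[48,10],[49,4],[50,0]]
[[6,18],[22,0],[38,2],[41,15],[48,10],[49,4],[50,0]]
[[6,18],[22,0],[30,12],[41,15],[48,12],[49,4],[50,0]]
[[6,18],[22,0],[30,12],[41,15],[48,12],[49,4],[50,0]]
[[3,16],[4,0],[6,18],[22,0],[30,12],[41,15],[48,12],[49,4],[50,0]]
[[3,16],[4,0],[6,18],[22,0],[30,12],[41,15],[48,12],[49,4],[50,0]]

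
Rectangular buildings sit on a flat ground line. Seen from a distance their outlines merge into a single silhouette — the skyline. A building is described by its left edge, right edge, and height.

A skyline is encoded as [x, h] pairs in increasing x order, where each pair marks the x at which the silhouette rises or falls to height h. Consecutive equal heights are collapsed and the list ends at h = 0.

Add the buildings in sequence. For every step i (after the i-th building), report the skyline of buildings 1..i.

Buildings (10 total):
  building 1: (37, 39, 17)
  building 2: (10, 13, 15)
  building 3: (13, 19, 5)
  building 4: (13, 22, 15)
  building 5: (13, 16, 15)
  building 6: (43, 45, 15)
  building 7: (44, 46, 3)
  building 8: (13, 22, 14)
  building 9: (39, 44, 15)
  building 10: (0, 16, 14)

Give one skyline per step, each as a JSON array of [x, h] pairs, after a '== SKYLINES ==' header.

== SKYLINES ==
[[37,17],[39,0]]
[[10,15],[13,0],[37,17],[39,0]]
[[10,15],[13,5],[19,0],[37,17],[39,0]]
[[10,15],[22,0],[37,17],[39,0]]
[[10,15],[22,0],[37,17],[39,0]]
[[10,15],[22,0],[37,17],[39,0],[43,15],[45,0]]
[[10,15],[22,0],[37,17],[39,0],[43,15],[45,3],[46,0]]
[[10,15],[22,0],[37,17],[39,0],[43,15],[45,3],[46,0]]
[[10,15],[22,0],[37,17],[39,15],[45,3],[46,0]]
[[0,14],[10,15],[22,0],[37,17],[39,15],[45,3],[46,0]]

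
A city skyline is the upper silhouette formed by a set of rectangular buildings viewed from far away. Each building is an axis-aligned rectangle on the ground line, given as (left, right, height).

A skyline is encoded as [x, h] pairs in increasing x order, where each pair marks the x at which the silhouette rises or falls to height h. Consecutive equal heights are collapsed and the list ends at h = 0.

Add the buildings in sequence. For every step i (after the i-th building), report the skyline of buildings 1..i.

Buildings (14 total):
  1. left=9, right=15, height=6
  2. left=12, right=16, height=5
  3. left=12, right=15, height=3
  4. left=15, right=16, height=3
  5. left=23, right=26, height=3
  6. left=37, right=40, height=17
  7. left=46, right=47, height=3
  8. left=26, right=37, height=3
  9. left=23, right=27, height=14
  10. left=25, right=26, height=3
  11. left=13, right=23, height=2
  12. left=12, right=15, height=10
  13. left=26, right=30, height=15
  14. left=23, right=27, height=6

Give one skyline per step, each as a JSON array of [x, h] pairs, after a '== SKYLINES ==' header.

== SKYLINES ==
[[9,6],[15,0]]
[[9,6],[15,5],[16,0]]
[[9,6],[15,5],[16,0]]
[[9,6],[15,5],[16,0]]
[[9,6],[15,5],[16,0],[23,3],[26,0]]
[[9,6],[15,5],[16,0],[23,3],[26,0],[37,17],[40,0]]
[[9,6],[15,5],[16,0],[23,3],[26,0],[37,17],[40,0],[46,3],[47,0]]
[[9,6],[15,5],[16,0],[23,3],[37,17],[40,0],[46,3],[47,0]]
[[9,6],[15,5],[16,0],[23,14],[27,3],[37,17],[40,0],[46,3],[47,0]]
[[9,6],[15,5],[16,0],[23,14],[27,3],[37,17],[40,0],[46,3],[47,0]]
[[9,6],[15,5],[16,2],[23,14],[27,3],[37,17],[40,0],[46,3],[47,0]]
[[9,6],[12,10],[15,5],[16,2],[23,14],[27,3],[37,17],[40,0],[46,3],[47,0]]
[[9,6],[12,10],[15,5],[16,2],[23,14],[26,15],[30,3],[37,17],[40,0],[46,3],[47,0]]
[[9,6],[12,10],[15,5],[16,2],[23,14],[26,15],[30,3],[37,17],[40,0],[46,3],[47,0]]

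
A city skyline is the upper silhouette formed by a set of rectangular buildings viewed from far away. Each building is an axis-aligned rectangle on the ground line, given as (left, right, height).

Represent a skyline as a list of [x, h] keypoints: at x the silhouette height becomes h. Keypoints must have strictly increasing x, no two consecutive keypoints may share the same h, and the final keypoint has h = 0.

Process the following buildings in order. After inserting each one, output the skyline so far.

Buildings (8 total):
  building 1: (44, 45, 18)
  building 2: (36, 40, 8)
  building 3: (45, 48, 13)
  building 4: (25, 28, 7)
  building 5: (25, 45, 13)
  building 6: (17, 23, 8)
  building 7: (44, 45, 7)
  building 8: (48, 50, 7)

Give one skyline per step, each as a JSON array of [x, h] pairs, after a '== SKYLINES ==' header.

== SKYLINES ==
[[44,18],[45,0]]
[[36,8],[40,0],[44,18],[45,0]]
[[36,8],[40,0],[44,18],[45,13],[48,0]]
[[25,7],[28,0],[36,8],[40,0],[44,18],[45,13],[48,0]]
[[25,13],[44,18],[45,13],[48,0]]
[[17,8],[23,0],[25,13],[44,18],[45,13],[48,0]]
[[17,8],[23,0],[25,13],[44,18],[45,13],[48,0]]
[[17,8],[23,0],[25,13],[44,18],[45,13],[48,7],[50,0]]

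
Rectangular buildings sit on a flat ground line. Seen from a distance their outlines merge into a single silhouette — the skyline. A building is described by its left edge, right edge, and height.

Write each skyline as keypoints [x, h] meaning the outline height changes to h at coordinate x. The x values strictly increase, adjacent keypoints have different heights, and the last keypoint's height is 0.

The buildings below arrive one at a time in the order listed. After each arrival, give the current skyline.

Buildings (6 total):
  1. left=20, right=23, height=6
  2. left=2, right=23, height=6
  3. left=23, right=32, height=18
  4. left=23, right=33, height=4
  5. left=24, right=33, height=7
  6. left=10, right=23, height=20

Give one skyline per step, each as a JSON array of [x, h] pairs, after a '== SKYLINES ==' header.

== SKYLINES ==
[[20,6],[23,0]]
[[2,6],[23,0]]
[[2,6],[23,18],[32,0]]
[[2,6],[23,18],[32,4],[33,0]]
[[2,6],[23,18],[32,7],[33,0]]
[[2,6],[10,20],[23,18],[32,7],[33,0]]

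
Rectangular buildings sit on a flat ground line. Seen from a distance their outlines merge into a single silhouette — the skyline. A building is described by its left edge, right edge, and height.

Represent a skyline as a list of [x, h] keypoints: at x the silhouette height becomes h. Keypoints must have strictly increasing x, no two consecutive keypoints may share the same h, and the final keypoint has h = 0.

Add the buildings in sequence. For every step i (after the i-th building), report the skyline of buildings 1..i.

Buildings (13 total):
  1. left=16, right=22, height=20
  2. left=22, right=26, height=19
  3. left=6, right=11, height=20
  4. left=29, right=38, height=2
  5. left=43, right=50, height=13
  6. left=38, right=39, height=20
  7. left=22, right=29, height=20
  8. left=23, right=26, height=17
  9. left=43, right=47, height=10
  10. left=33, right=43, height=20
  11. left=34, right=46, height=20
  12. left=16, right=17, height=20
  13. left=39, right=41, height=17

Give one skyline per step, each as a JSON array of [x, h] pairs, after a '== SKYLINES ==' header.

== SKYLINES ==
[[16,20],[22,0]]
[[16,20],[22,19],[26,0]]
[[6,20],[11,0],[16,20],[22,19],[26,0]]
[[6,20],[11,0],[16,20],[22,19],[26,0],[29,2],[38,0]]
[[6,20],[11,0],[16,20],[22,19],[26,0],[29,2],[38,0],[43,13],[50,0]]
[[6,20],[11,0],[16,20],[22,19],[26,0],[29,2],[38,20],[39,0],[43,13],[50,0]]
[[6,20],[11,0],[16,20],[29,2],[38,20],[39,0],[43,13],[50,0]]
[[6,20],[11,0],[16,20],[29,2],[38,20],[39,0],[43,13],[50,0]]
[[6,20],[11,0],[16,20],[29,2],[38,20],[39,0],[43,13],[50,0]]
[[6,20],[11,0],[16,20],[29,2],[33,20],[43,13],[50,0]]
[[6,20],[11,0],[16,20],[29,2],[33,20],[46,13],[50,0]]
[[6,20],[11,0],[16,20],[29,2],[33,20],[46,13],[50,0]]
[[6,20],[11,0],[16,20],[29,2],[33,20],[46,13],[50,0]]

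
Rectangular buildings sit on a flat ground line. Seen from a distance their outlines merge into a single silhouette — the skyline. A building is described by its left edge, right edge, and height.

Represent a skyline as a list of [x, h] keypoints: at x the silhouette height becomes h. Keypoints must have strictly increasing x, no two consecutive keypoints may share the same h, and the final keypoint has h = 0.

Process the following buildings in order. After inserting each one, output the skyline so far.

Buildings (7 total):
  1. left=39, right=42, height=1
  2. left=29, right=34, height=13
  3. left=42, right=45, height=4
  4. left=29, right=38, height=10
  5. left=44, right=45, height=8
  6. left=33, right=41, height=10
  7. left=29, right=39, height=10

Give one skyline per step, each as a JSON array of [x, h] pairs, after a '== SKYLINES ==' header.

== SKYLINES ==
[[39,1],[42,0]]
[[29,13],[34,0],[39,1],[42,0]]
[[29,13],[34,0],[39,1],[42,4],[45,0]]
[[29,13],[34,10],[38,0],[39,1],[42,4],[45,0]]
[[29,13],[34,10],[38,0],[39,1],[42,4],[44,8],[45,0]]
[[29,13],[34,10],[41,1],[42,4],[44,8],[45,0]]
[[29,13],[34,10],[41,1],[42,4],[44,8],[45,0]]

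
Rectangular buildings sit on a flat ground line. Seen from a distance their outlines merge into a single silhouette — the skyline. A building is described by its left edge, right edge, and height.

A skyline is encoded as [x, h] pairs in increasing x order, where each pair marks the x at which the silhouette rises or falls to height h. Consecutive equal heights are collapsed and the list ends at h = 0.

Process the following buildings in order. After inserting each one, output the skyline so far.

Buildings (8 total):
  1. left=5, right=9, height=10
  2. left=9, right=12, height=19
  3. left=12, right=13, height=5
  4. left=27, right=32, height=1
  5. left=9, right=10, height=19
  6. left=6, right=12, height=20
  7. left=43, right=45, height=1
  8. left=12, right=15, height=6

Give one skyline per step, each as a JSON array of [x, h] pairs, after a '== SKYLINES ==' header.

== SKYLINES ==
[[5,10],[9,0]]
[[5,10],[9,19],[12,0]]
[[5,10],[9,19],[12,5],[13,0]]
[[5,10],[9,19],[12,5],[13,0],[27,1],[32,0]]
[[5,10],[9,19],[12,5],[13,0],[27,1],[32,0]]
[[5,10],[6,20],[12,5],[13,0],[27,1],[32,0]]
[[5,10],[6,20],[12,5],[13,0],[27,1],[32,0],[43,1],[45,0]]
[[5,10],[6,20],[12,6],[15,0],[27,1],[32,0],[43,1],[45,0]]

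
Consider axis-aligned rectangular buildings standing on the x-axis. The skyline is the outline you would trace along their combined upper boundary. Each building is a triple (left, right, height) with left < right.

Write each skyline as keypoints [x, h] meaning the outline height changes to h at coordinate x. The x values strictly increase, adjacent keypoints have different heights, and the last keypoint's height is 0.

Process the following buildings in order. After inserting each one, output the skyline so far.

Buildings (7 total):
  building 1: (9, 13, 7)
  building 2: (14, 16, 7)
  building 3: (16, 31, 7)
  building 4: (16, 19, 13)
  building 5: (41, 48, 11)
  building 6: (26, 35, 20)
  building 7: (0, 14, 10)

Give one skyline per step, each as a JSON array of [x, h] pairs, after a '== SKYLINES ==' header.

== SKYLINES ==
[[9,7],[13,0]]
[[9,7],[13,0],[14,7],[16,0]]
[[9,7],[13,0],[14,7],[31,0]]
[[9,7],[13,0],[14,7],[16,13],[19,7],[31,0]]
[[9,7],[13,0],[14,7],[16,13],[19,7],[31,0],[41,11],[48,0]]
[[9,7],[13,0],[14,7],[16,13],[19,7],[26,20],[35,0],[41,11],[48,0]]
[[0,10],[14,7],[16,13],[19,7],[26,20],[35,0],[41,11],[48,0]]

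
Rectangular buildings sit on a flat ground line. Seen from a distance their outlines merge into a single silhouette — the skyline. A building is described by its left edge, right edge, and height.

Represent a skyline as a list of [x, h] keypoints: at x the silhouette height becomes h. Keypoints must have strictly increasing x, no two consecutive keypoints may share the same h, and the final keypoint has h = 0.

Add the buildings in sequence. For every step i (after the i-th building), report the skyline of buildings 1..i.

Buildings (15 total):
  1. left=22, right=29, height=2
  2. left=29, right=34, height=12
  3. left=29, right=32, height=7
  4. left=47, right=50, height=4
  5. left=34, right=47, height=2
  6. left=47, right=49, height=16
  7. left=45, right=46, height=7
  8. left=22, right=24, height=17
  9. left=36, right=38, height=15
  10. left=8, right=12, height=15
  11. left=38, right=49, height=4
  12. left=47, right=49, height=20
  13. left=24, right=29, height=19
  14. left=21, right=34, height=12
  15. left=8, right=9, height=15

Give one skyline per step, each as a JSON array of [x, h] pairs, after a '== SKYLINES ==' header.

== SKYLINES ==
[[22,2],[29,0]]
[[22,2],[29,12],[34,0]]
[[22,2],[29,12],[34,0]]
[[22,2],[29,12],[34,0],[47,4],[50,0]]
[[22,2],[29,12],[34,2],[47,4],[50,0]]
[[22,2],[29,12],[34,2],[47,16],[49,4],[50,0]]
[[22,2],[29,12],[34,2],[45,7],[46,2],[47,16],[49,4],[50,0]]
[[22,17],[24,2],[29,12],[34,2],[45,7],[46,2],[47,16],[49,4],[50,0]]
[[22,17],[24,2],[29,12],[34,2],[36,15],[38,2],[45,7],[46,2],[47,16],[49,4],[50,0]]
[[8,15],[12,0],[22,17],[24,2],[29,12],[34,2],[36,15],[38,2],[45,7],[46,2],[47,16],[49,4],[50,0]]
[[8,15],[12,0],[22,17],[24,2],[29,12],[34,2],[36,15],[38,4],[45,7],[46,4],[47,16],[49,4],[50,0]]
[[8,15],[12,0],[22,17],[24,2],[29,12],[34,2],[36,15],[38,4],[45,7],[46,4],[47,20],[49,4],[50,0]]
[[8,15],[12,0],[22,17],[24,19],[29,12],[34,2],[36,15],[38,4],[45,7],[46,4],[47,20],[49,4],[50,0]]
[[8,15],[12,0],[21,12],[22,17],[24,19],[29,12],[34,2],[36,15],[38,4],[45,7],[46,4],[47,20],[49,4],[50,0]]
[[8,15],[12,0],[21,12],[22,17],[24,19],[29,12],[34,2],[36,15],[38,4],[45,7],[46,4],[47,20],[49,4],[50,0]]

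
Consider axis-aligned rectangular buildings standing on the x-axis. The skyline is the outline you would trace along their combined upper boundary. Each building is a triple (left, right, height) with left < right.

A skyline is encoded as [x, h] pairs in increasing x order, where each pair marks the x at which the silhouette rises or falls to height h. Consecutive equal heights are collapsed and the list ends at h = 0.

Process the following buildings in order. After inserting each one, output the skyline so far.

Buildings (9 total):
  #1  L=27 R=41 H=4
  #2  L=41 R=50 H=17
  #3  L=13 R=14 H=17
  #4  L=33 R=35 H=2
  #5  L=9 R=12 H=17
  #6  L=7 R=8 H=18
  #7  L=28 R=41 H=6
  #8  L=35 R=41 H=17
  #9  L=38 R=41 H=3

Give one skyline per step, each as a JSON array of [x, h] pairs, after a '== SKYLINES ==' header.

== SKYLINES ==
[[27,4],[41,0]]
[[27,4],[41,17],[50,0]]
[[13,17],[14,0],[27,4],[41,17],[50,0]]
[[13,17],[14,0],[27,4],[41,17],[50,0]]
[[9,17],[12,0],[13,17],[14,0],[27,4],[41,17],[50,0]]
[[7,18],[8,0],[9,17],[12,0],[13,17],[14,0],[27,4],[41,17],[50,0]]
[[7,18],[8,0],[9,17],[12,0],[13,17],[14,0],[27,4],[28,6],[41,17],[50,0]]
[[7,18],[8,0],[9,17],[12,0],[13,17],[14,0],[27,4],[28,6],[35,17],[50,0]]
[[7,18],[8,0],[9,17],[12,0],[13,17],[14,0],[27,4],[28,6],[35,17],[50,0]]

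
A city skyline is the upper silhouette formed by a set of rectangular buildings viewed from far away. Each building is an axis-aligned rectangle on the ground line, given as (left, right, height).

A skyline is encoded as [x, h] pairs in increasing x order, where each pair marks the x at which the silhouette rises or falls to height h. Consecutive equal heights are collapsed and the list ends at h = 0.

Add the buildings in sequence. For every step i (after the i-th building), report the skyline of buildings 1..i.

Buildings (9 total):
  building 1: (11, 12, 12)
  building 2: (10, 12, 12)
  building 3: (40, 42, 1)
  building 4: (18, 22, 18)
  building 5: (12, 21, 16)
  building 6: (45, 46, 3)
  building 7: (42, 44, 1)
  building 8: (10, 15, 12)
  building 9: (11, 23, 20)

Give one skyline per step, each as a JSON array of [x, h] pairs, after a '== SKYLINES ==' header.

== SKYLINES ==
[[11,12],[12,0]]
[[10,12],[12,0]]
[[10,12],[12,0],[40,1],[42,0]]
[[10,12],[12,0],[18,18],[22,0],[40,1],[42,0]]
[[10,12],[12,16],[18,18],[22,0],[40,1],[42,0]]
[[10,12],[12,16],[18,18],[22,0],[40,1],[42,0],[45,3],[46,0]]
[[10,12],[12,16],[18,18],[22,0],[40,1],[44,0],[45,3],[46,0]]
[[10,12],[12,16],[18,18],[22,0],[40,1],[44,0],[45,3],[46,0]]
[[10,12],[11,20],[23,0],[40,1],[44,0],[45,3],[46,0]]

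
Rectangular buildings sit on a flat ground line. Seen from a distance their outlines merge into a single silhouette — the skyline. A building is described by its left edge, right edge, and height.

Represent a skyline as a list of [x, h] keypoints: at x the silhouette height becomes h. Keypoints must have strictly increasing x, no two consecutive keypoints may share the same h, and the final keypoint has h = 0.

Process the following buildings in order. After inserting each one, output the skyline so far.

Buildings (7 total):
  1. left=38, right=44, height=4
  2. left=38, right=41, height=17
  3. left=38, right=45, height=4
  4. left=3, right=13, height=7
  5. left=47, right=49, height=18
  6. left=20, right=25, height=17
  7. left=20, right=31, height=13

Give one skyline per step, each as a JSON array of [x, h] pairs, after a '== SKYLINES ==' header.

== SKYLINES ==
[[38,4],[44,0]]
[[38,17],[41,4],[44,0]]
[[38,17],[41,4],[45,0]]
[[3,7],[13,0],[38,17],[41,4],[45,0]]
[[3,7],[13,0],[38,17],[41,4],[45,0],[47,18],[49,0]]
[[3,7],[13,0],[20,17],[25,0],[38,17],[41,4],[45,0],[47,18],[49,0]]
[[3,7],[13,0],[20,17],[25,13],[31,0],[38,17],[41,4],[45,0],[47,18],[49,0]]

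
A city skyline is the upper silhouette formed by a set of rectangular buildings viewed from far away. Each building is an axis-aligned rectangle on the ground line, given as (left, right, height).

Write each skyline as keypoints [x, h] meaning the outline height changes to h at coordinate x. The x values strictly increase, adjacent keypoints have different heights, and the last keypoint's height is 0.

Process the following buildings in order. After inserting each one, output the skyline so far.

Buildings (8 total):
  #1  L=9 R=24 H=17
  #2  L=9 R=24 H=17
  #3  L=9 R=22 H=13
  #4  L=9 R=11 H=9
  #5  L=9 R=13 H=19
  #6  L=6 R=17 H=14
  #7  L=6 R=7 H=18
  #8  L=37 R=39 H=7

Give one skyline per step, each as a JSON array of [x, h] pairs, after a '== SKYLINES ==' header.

== SKYLINES ==
[[9,17],[24,0]]
[[9,17],[24,0]]
[[9,17],[24,0]]
[[9,17],[24,0]]
[[9,19],[13,17],[24,0]]
[[6,14],[9,19],[13,17],[24,0]]
[[6,18],[7,14],[9,19],[13,17],[24,0]]
[[6,18],[7,14],[9,19],[13,17],[24,0],[37,7],[39,0]]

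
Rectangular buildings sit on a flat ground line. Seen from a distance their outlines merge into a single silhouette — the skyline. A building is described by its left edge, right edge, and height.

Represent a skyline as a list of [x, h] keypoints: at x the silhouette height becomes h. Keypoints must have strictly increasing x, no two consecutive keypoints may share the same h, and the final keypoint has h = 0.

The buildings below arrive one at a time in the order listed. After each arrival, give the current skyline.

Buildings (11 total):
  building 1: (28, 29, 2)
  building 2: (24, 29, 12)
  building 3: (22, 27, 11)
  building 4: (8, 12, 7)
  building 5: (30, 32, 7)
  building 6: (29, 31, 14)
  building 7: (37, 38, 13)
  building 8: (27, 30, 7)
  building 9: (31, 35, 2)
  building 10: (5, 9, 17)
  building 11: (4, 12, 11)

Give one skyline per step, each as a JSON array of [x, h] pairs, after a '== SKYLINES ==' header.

== SKYLINES ==
[[28,2],[29,0]]
[[24,12],[29,0]]
[[22,11],[24,12],[29,0]]
[[8,7],[12,0],[22,11],[24,12],[29,0]]
[[8,7],[12,0],[22,11],[24,12],[29,0],[30,7],[32,0]]
[[8,7],[12,0],[22,11],[24,12],[29,14],[31,7],[32,0]]
[[8,7],[12,0],[22,11],[24,12],[29,14],[31,7],[32,0],[37,13],[38,0]]
[[8,7],[12,0],[22,11],[24,12],[29,14],[31,7],[32,0],[37,13],[38,0]]
[[8,7],[12,0],[22,11],[24,12],[29,14],[31,7],[32,2],[35,0],[37,13],[38,0]]
[[5,17],[9,7],[12,0],[22,11],[24,12],[29,14],[31,7],[32,2],[35,0],[37,13],[38,0]]
[[4,11],[5,17],[9,11],[12,0],[22,11],[24,12],[29,14],[31,7],[32,2],[35,0],[37,13],[38,0]]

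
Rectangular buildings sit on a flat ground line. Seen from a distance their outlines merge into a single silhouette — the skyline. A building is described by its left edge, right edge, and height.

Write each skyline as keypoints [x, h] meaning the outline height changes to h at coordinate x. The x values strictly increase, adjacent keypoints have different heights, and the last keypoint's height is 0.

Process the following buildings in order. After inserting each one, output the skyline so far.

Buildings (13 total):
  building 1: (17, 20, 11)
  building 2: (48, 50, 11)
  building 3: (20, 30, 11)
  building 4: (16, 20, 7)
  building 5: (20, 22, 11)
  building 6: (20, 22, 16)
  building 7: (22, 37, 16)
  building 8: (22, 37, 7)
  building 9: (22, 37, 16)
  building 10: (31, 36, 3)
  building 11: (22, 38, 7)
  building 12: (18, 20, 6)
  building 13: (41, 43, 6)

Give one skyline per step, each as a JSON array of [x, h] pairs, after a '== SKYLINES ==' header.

== SKYLINES ==
[[17,11],[20,0]]
[[17,11],[20,0],[48,11],[50,0]]
[[17,11],[30,0],[48,11],[50,0]]
[[16,7],[17,11],[30,0],[48,11],[50,0]]
[[16,7],[17,11],[30,0],[48,11],[50,0]]
[[16,7],[17,11],[20,16],[22,11],[30,0],[48,11],[50,0]]
[[16,7],[17,11],[20,16],[37,0],[48,11],[50,0]]
[[16,7],[17,11],[20,16],[37,0],[48,11],[50,0]]
[[16,7],[17,11],[20,16],[37,0],[48,11],[50,0]]
[[16,7],[17,11],[20,16],[37,0],[48,11],[50,0]]
[[16,7],[17,11],[20,16],[37,7],[38,0],[48,11],[50,0]]
[[16,7],[17,11],[20,16],[37,7],[38,0],[48,11],[50,0]]
[[16,7],[17,11],[20,16],[37,7],[38,0],[41,6],[43,0],[48,11],[50,0]]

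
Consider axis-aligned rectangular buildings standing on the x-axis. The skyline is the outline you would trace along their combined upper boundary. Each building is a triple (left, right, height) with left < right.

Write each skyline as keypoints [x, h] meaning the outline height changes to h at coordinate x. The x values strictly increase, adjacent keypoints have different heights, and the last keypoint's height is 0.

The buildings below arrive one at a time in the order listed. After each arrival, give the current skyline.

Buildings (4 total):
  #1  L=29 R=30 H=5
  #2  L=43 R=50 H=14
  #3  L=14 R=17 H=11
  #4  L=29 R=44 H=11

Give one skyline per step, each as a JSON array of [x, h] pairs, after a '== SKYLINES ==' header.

== SKYLINES ==
[[29,5],[30,0]]
[[29,5],[30,0],[43,14],[50,0]]
[[14,11],[17,0],[29,5],[30,0],[43,14],[50,0]]
[[14,11],[17,0],[29,11],[43,14],[50,0]]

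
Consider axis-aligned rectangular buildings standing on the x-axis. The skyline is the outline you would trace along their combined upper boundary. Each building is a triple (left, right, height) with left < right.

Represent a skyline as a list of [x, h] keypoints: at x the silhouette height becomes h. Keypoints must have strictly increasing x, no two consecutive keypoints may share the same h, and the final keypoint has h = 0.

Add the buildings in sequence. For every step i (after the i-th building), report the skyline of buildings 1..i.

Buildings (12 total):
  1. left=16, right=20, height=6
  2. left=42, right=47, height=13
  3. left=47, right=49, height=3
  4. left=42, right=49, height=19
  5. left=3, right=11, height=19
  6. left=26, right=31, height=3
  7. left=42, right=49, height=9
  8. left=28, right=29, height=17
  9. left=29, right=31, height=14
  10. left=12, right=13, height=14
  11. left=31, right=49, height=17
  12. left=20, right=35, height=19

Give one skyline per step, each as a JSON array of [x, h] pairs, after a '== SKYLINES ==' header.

== SKYLINES ==
[[16,6],[20,0]]
[[16,6],[20,0],[42,13],[47,0]]
[[16,6],[20,0],[42,13],[47,3],[49,0]]
[[16,6],[20,0],[42,19],[49,0]]
[[3,19],[11,0],[16,6],[20,0],[42,19],[49,0]]
[[3,19],[11,0],[16,6],[20,0],[26,3],[31,0],[42,19],[49,0]]
[[3,19],[11,0],[16,6],[20,0],[26,3],[31,0],[42,19],[49,0]]
[[3,19],[11,0],[16,6],[20,0],[26,3],[28,17],[29,3],[31,0],[42,19],[49,0]]
[[3,19],[11,0],[16,6],[20,0],[26,3],[28,17],[29,14],[31,0],[42,19],[49,0]]
[[3,19],[11,0],[12,14],[13,0],[16,6],[20,0],[26,3],[28,17],[29,14],[31,0],[42,19],[49,0]]
[[3,19],[11,0],[12,14],[13,0],[16,6],[20,0],[26,3],[28,17],[29,14],[31,17],[42,19],[49,0]]
[[3,19],[11,0],[12,14],[13,0],[16,6],[20,19],[35,17],[42,19],[49,0]]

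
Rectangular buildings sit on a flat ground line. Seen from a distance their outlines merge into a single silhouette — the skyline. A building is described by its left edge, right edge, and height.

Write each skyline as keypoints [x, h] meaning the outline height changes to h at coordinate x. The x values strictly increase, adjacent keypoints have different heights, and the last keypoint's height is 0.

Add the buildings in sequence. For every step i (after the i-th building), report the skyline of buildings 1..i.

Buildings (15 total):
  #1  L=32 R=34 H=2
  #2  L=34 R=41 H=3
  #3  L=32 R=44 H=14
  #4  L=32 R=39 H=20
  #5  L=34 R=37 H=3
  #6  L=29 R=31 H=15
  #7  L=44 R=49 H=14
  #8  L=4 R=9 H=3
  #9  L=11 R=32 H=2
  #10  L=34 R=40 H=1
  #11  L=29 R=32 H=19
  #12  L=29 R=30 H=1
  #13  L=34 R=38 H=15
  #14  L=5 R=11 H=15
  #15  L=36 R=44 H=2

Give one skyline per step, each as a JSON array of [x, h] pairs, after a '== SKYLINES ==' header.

== SKYLINES ==
[[32,2],[34,0]]
[[32,2],[34,3],[41,0]]
[[32,14],[44,0]]
[[32,20],[39,14],[44,0]]
[[32,20],[39,14],[44,0]]
[[29,15],[31,0],[32,20],[39,14],[44,0]]
[[29,15],[31,0],[32,20],[39,14],[49,0]]
[[4,3],[9,0],[29,15],[31,0],[32,20],[39,14],[49,0]]
[[4,3],[9,0],[11,2],[29,15],[31,2],[32,20],[39,14],[49,0]]
[[4,3],[9,0],[11,2],[29,15],[31,2],[32,20],[39,14],[49,0]]
[[4,3],[9,0],[11,2],[29,19],[32,20],[39,14],[49,0]]
[[4,3],[9,0],[11,2],[29,19],[32,20],[39,14],[49,0]]
[[4,3],[9,0],[11,2],[29,19],[32,20],[39,14],[49,0]]
[[4,3],[5,15],[11,2],[29,19],[32,20],[39,14],[49,0]]
[[4,3],[5,15],[11,2],[29,19],[32,20],[39,14],[49,0]]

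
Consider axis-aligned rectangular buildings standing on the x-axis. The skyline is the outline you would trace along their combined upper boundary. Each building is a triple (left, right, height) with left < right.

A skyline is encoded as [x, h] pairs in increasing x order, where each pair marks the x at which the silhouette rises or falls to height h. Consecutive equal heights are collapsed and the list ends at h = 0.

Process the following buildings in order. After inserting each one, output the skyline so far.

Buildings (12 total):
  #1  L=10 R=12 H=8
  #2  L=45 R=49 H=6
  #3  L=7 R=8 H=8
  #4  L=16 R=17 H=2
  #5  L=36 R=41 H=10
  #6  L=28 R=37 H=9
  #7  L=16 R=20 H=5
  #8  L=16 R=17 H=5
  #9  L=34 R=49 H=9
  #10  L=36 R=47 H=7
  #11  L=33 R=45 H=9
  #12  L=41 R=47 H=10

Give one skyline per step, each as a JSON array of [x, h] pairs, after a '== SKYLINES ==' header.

== SKYLINES ==
[[10,8],[12,0]]
[[10,8],[12,0],[45,6],[49,0]]
[[7,8],[8,0],[10,8],[12,0],[45,6],[49,0]]
[[7,8],[8,0],[10,8],[12,0],[16,2],[17,0],[45,6],[49,0]]
[[7,8],[8,0],[10,8],[12,0],[16,2],[17,0],[36,10],[41,0],[45,6],[49,0]]
[[7,8],[8,0],[10,8],[12,0],[16,2],[17,0],[28,9],[36,10],[41,0],[45,6],[49,0]]
[[7,8],[8,0],[10,8],[12,0],[16,5],[20,0],[28,9],[36,10],[41,0],[45,6],[49,0]]
[[7,8],[8,0],[10,8],[12,0],[16,5],[20,0],[28,9],[36,10],[41,0],[45,6],[49,0]]
[[7,8],[8,0],[10,8],[12,0],[16,5],[20,0],[28,9],[36,10],[41,9],[49,0]]
[[7,8],[8,0],[10,8],[12,0],[16,5],[20,0],[28,9],[36,10],[41,9],[49,0]]
[[7,8],[8,0],[10,8],[12,0],[16,5],[20,0],[28,9],[36,10],[41,9],[49,0]]
[[7,8],[8,0],[10,8],[12,0],[16,5],[20,0],[28,9],[36,10],[47,9],[49,0]]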